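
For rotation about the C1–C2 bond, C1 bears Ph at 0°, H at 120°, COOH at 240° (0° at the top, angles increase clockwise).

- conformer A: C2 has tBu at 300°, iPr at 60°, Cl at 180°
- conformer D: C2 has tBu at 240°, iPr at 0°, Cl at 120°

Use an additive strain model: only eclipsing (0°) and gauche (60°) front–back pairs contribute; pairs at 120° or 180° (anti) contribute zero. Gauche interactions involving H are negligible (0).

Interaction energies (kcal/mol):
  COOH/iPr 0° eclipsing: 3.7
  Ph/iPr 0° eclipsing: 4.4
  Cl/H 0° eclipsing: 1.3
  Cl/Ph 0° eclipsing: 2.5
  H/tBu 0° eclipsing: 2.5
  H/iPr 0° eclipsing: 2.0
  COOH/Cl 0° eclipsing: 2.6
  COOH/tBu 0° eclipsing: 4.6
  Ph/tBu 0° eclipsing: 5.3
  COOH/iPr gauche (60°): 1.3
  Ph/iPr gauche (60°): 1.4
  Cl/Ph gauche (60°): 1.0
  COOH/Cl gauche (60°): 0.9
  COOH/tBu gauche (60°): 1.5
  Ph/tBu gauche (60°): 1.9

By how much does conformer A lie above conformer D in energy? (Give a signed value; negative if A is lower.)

-4.6 kcal/mol

A (staggered): Ph–tBu gauche, Ph–iPr gauche, COOH–tBu gauche, COOH–Cl gauche; 1.9 + 1.4 + 1.5 + 0.9 = 5.7 kcal/mol.
D (eclipsed): Ph–iPr eclipsed, H–Cl eclipsed, COOH–tBu eclipsed; 4.4 + 1.3 + 4.6 = 10.3 kcal/mol.
E(A) − E(D) = 5.7 − 10.3 = -4.6 kcal/mol.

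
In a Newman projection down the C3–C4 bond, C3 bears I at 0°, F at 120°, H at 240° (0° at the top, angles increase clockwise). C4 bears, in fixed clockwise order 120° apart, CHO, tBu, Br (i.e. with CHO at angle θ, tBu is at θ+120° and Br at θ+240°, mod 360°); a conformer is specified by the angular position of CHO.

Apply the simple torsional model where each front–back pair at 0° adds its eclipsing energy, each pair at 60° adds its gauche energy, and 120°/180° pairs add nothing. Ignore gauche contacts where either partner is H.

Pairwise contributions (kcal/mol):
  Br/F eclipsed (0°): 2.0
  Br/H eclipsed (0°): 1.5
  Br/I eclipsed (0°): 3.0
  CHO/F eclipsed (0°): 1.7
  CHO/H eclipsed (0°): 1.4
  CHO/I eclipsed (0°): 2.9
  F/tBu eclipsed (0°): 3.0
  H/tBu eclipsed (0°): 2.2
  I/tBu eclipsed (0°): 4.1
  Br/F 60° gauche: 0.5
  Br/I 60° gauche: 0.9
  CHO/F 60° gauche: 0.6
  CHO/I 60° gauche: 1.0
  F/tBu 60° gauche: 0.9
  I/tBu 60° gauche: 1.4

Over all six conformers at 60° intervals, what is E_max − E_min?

CHO at 0° is eclipsed. I at 0° is eclipsed with CHO at 0° (2.9); F at 120° is eclipsed with tBu at 120° (3.0); H at 240° is eclipsed with Br at 240° (1.5). Total 7.4 kcal/mol.
CHO at 60° is staggered. I at 0° is gauche with CHO at 60° (1.0); I at 0° is gauche with Br at 300° (0.9); F at 120° is gauche with CHO at 60° (0.6); F at 120° is gauche with tBu at 180° (0.9). Total 3.4 kcal/mol.
CHO at 120° is eclipsed. I at 0° is eclipsed with Br at 0° (3.0); F at 120° is eclipsed with CHO at 120° (1.7); H at 240° is eclipsed with tBu at 240° (2.2). Total 6.9 kcal/mol.
CHO at 180° is staggered. I at 0° is gauche with tBu at 300° (1.4); I at 0° is gauche with Br at 60° (0.9); F at 120° is gauche with CHO at 180° (0.6); F at 120° is gauche with Br at 60° (0.5). Total 3.4 kcal/mol.
CHO at 240° is eclipsed. I at 0° is eclipsed with tBu at 0° (4.1); F at 120° is eclipsed with Br at 120° (2.0); H at 240° is eclipsed with CHO at 240° (1.4). Total 7.5 kcal/mol.
CHO at 300° is staggered. I at 0° is gauche with CHO at 300° (1.0); I at 0° is gauche with tBu at 60° (1.4); F at 120° is gauche with tBu at 60° (0.9); F at 120° is gauche with Br at 180° (0.5). Total 3.8 kcal/mol.
Max at 240° (7.5 kcal/mol), min at 60° (3.4 kcal/mol); barrier = 4.1 kcal/mol.

4.1 kcal/mol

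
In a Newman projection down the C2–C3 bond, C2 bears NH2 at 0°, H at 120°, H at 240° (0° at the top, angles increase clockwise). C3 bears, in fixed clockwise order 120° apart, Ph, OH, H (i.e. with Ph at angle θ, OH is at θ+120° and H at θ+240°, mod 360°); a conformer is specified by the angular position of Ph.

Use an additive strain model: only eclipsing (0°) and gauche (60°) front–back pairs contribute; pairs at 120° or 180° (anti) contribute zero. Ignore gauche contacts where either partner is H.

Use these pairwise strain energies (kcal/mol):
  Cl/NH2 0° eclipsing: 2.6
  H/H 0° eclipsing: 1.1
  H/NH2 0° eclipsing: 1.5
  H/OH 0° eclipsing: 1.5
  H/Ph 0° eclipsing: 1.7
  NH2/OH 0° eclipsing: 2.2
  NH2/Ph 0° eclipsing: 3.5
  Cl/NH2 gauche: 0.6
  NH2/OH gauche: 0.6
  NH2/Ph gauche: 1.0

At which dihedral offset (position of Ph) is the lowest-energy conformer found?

180°

Ph at 0° is eclipsed. NH2 at 0° is eclipsed with Ph at 0° (3.5); H at 120° is eclipsed with OH at 120° (1.5); H at 240° is eclipsed with H at 240° (1.1). Total 6.1 kcal/mol.
Ph at 60° is staggered. NH2 at 0° is gauche with Ph at 60° (1.0). Total 1.0 kcal/mol.
Ph at 120° is eclipsed. NH2 at 0° is eclipsed with H at 0° (1.5); H at 120° is eclipsed with Ph at 120° (1.7); H at 240° is eclipsed with OH at 240° (1.5). Total 4.7 kcal/mol.
Ph at 180° is staggered. NH2 at 0° is gauche with OH at 300° (0.6). Total 0.6 kcal/mol.
Ph at 240° is eclipsed. NH2 at 0° is eclipsed with OH at 0° (2.2); H at 120° is eclipsed with H at 120° (1.1); H at 240° is eclipsed with Ph at 240° (1.7). Total 5.0 kcal/mol.
Ph at 300° is staggered. NH2 at 0° is gauche with Ph at 300° (1.0); NH2 at 0° is gauche with OH at 60° (0.6). Total 1.6 kcal/mol.
The minimum (0.6 kcal/mol) occurs with Ph at 180°.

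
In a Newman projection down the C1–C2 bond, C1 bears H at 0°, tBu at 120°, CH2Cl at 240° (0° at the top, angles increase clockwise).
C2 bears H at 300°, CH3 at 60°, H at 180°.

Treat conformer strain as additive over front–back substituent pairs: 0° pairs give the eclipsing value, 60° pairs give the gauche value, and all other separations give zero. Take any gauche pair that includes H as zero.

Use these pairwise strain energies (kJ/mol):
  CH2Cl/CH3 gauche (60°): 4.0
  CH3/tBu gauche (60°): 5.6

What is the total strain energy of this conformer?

This conformer is staggered. tBu at 120° is gauche with CH3 at 60° (5.6). Total 5.6 kJ/mol.

5.6 kJ/mol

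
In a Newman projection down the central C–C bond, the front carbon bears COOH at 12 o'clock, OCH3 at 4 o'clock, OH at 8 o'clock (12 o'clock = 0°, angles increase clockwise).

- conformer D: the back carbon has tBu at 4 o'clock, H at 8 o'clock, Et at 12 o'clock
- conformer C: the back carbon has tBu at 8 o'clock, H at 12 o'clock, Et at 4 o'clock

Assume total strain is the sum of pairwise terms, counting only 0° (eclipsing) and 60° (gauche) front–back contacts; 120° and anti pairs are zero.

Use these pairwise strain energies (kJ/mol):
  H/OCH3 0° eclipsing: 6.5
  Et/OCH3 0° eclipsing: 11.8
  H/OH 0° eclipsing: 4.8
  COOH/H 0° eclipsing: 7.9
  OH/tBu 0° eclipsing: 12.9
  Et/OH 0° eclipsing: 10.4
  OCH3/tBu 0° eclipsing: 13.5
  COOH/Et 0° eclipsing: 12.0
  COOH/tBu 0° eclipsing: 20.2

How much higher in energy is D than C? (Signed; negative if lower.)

-2.3 kJ/mol

D (eclipsed): COOH–Et eclipsed, OCH3–tBu eclipsed, OH–H eclipsed; 12.0 + 13.5 + 4.8 = 30.3 kJ/mol.
C (eclipsed): COOH–H eclipsed, OCH3–Et eclipsed, OH–tBu eclipsed; 7.9 + 11.8 + 12.9 = 32.6 kJ/mol.
E(D) − E(C) = 30.3 − 32.6 = -2.3 kJ/mol.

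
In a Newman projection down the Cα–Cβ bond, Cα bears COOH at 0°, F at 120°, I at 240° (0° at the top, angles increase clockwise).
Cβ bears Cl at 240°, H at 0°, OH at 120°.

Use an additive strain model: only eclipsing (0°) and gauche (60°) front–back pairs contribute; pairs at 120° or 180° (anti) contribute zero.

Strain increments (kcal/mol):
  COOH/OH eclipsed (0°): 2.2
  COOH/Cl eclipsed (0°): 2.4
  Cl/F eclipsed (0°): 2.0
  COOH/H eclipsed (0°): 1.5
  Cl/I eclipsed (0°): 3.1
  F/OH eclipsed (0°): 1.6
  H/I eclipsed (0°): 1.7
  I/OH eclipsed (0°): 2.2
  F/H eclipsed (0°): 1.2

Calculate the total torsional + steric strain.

6.2 kcal/mol

This conformer (eclipsed): COOH(0°)/H(0°) eclipsed 1.5; F(120°)/OH(120°) eclipsed 1.6; I(240°)/Cl(240°) eclipsed 3.1 → 6.2 kcal/mol.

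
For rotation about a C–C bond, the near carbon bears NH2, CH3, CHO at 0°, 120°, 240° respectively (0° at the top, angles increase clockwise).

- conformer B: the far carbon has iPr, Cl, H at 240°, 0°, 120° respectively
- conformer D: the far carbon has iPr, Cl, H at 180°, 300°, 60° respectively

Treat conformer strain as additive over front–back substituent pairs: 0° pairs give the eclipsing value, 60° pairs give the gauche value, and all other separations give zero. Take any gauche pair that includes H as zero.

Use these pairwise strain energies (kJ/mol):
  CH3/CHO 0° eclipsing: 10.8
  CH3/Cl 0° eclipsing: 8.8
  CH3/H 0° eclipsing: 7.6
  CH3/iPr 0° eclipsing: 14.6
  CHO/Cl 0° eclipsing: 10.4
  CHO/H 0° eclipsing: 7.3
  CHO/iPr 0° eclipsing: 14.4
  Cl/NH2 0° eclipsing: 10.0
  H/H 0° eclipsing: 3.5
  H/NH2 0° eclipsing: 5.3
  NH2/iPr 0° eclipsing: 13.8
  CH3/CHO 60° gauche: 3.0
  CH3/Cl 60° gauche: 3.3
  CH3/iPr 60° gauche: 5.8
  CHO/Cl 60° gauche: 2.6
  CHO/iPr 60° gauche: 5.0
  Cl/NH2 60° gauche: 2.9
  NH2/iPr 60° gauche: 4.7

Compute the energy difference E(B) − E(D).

+15.7 kJ/mol

B (eclipsed): NH2(0°)/Cl(0°) eclipsed 10.0; CH3(120°)/H(120°) eclipsed 7.6; CHO(240°)/iPr(240°) eclipsed 14.4 → 32.0 kJ/mol.
D (staggered): NH2(0°)/Cl(300°) gauche 2.9; CH3(120°)/iPr(180°) gauche 5.8; CHO(240°)/iPr(180°) gauche 5.0; CHO(240°)/Cl(300°) gauche 2.6 → 16.3 kJ/mol.
E(B) − E(D) = 32.0 − 16.3 = +15.7 kJ/mol.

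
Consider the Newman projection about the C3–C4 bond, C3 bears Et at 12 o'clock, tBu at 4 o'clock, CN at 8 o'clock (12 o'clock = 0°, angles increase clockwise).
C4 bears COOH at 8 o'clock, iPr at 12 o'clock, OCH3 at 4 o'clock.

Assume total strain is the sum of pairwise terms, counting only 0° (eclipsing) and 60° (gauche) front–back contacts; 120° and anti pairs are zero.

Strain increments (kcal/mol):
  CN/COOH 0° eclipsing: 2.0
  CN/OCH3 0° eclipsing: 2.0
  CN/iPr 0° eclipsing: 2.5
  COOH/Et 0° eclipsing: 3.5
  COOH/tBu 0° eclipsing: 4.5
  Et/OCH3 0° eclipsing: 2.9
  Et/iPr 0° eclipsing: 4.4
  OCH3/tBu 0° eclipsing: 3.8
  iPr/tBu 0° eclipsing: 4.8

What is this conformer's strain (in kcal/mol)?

10.2 kcal/mol

This conformer (eclipsed): Et(0°)/iPr(0°) eclipsed 4.4; tBu(120°)/OCH3(120°) eclipsed 3.8; CN(240°)/COOH(240°) eclipsed 2.0 → 10.2 kcal/mol.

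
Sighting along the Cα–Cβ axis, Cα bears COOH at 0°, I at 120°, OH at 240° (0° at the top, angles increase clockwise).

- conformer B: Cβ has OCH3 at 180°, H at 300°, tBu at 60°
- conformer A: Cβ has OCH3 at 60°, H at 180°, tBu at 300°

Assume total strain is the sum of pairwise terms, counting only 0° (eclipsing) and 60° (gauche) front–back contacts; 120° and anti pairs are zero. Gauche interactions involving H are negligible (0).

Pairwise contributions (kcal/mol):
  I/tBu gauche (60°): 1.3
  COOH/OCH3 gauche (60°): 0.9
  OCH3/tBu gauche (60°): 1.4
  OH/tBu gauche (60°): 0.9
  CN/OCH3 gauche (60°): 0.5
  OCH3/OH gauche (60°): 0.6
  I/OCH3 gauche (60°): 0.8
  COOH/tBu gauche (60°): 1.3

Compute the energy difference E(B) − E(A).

B (staggered): COOH(0°)/tBu(60°) gauche 1.3; I(120°)/OCH3(180°) gauche 0.8; I(120°)/tBu(60°) gauche 1.3; OH(240°)/OCH3(180°) gauche 0.6 → 4.0 kcal/mol.
A (staggered): COOH(0°)/OCH3(60°) gauche 0.9; COOH(0°)/tBu(300°) gauche 1.3; I(120°)/OCH3(60°) gauche 0.8; OH(240°)/tBu(300°) gauche 0.9 → 3.9 kcal/mol.
E(B) − E(A) = 4.0 − 3.9 = +0.1 kcal/mol.

+0.1 kcal/mol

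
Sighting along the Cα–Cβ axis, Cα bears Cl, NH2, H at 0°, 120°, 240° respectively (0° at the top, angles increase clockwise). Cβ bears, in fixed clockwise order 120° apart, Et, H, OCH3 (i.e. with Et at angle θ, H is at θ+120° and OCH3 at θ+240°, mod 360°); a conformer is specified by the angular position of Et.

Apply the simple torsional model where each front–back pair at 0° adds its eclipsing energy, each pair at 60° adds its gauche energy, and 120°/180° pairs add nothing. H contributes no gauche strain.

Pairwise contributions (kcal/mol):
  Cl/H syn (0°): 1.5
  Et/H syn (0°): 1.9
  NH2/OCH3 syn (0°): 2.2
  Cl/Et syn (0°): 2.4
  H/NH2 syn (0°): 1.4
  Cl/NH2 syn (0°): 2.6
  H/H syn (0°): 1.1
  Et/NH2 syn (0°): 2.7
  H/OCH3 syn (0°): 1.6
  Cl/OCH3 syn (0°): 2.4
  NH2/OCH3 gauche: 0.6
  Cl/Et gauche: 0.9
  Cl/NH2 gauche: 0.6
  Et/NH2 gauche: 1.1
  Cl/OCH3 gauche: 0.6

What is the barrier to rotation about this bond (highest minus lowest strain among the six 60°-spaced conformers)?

Et at 0° (eclipsed): Cl(0°)/Et(0°) eclipsed 2.4; NH2(120°)/H(120°) eclipsed 1.4; H(240°)/OCH3(240°) eclipsed 1.6 → 5.4 kcal/mol.
Et at 60° (staggered): Cl(0°)/Et(60°) gauche 0.9; Cl(0°)/OCH3(300°) gauche 0.6; NH2(120°)/Et(60°) gauche 1.1 → 2.6 kcal/mol.
Et at 120° (eclipsed): Cl(0°)/OCH3(0°) eclipsed 2.4; NH2(120°)/Et(120°) eclipsed 2.7; H(240°)/H(240°) eclipsed 1.1 → 6.2 kcal/mol.
Et at 180° (staggered): Cl(0°)/OCH3(60°) gauche 0.6; NH2(120°)/Et(180°) gauche 1.1; NH2(120°)/OCH3(60°) gauche 0.6 → 2.3 kcal/mol.
Et at 240° (eclipsed): Cl(0°)/H(0°) eclipsed 1.5; NH2(120°)/OCH3(120°) eclipsed 2.2; H(240°)/Et(240°) eclipsed 1.9 → 5.6 kcal/mol.
Et at 300° (staggered): Cl(0°)/Et(300°) gauche 0.9; NH2(120°)/OCH3(180°) gauche 0.6 → 1.5 kcal/mol.
Max at 120° (6.2 kcal/mol), min at 300° (1.5 kcal/mol); barrier = 4.7 kcal/mol.

4.7 kcal/mol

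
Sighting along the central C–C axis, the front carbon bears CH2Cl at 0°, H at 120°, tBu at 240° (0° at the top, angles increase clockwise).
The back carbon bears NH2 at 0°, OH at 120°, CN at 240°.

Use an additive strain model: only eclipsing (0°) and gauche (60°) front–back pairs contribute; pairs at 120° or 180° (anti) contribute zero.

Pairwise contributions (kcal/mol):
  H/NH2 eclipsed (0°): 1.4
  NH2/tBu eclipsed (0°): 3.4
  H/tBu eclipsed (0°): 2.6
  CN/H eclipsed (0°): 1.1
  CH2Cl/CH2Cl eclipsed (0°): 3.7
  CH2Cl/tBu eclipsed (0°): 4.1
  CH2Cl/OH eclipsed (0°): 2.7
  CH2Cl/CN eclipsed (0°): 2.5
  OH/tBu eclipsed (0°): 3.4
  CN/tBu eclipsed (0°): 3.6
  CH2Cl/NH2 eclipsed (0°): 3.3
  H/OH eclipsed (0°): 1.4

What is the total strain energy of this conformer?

8.3 kcal/mol

This conformer (eclipsed): CH2Cl–NH2 eclipsed, H–OH eclipsed, tBu–CN eclipsed; 3.3 + 1.4 + 3.6 = 8.3 kcal/mol.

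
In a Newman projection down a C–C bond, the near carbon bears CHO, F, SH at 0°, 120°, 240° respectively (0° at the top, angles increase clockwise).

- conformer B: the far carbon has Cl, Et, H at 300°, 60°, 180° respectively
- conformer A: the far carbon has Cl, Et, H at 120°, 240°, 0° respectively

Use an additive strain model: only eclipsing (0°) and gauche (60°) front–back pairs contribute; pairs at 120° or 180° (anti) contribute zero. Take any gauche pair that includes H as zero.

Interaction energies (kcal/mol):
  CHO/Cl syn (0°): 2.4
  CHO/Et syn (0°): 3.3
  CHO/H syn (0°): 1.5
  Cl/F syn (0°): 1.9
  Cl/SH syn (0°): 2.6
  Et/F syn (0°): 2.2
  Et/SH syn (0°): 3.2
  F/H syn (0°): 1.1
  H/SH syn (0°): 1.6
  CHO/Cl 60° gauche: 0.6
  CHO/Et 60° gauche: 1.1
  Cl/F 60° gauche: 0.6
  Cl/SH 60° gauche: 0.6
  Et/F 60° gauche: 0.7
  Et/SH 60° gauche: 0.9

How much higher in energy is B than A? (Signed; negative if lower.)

B is staggered. CHO at 0° is gauche with Cl at 300° (0.6); CHO at 0° is gauche with Et at 60° (1.1); F at 120° is gauche with Et at 60° (0.7); SH at 240° is gauche with Cl at 300° (0.6). Total 3.0 kcal/mol.
A is eclipsed. CHO at 0° is eclipsed with H at 0° (1.5); F at 120° is eclipsed with Cl at 120° (1.9); SH at 240° is eclipsed with Et at 240° (3.2). Total 6.6 kcal/mol.
E(B) − E(A) = 3.0 − 6.6 = -3.6 kcal/mol.

-3.6 kcal/mol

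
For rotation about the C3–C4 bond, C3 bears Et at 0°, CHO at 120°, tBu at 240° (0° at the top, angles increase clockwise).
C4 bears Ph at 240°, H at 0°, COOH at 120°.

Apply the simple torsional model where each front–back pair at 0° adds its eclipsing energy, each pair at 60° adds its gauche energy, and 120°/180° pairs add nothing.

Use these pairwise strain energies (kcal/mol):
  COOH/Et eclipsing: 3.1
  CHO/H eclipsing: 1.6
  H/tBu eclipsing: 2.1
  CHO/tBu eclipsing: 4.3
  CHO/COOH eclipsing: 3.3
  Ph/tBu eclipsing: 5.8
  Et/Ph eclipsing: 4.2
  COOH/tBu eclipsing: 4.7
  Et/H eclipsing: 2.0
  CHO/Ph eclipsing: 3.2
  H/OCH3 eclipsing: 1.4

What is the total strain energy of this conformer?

11.1 kcal/mol

This conformer (eclipsed): Et(0°)/H(0°) eclipsed 2.0; CHO(120°)/COOH(120°) eclipsed 3.3; tBu(240°)/Ph(240°) eclipsed 5.8 → 11.1 kcal/mol.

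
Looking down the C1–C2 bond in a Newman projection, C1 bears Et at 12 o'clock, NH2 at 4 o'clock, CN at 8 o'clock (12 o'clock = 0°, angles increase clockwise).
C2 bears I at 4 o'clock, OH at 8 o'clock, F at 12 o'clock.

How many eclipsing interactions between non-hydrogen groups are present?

Non-H eclipsing pairs: Et(0°)/F(0°); NH2(120°)/I(120°); CN(240°)/OH(240°) — 3 interactions.

3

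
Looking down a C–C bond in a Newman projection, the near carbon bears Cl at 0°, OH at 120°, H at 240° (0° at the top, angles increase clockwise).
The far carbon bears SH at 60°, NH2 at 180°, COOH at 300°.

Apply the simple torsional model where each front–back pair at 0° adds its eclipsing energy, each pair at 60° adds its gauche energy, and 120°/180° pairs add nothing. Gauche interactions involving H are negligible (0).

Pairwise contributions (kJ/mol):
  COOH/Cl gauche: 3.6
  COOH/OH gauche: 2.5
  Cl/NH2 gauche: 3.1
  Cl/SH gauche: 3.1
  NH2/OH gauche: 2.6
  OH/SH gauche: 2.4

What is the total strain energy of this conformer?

This conformer (staggered): Cl(0°)/SH(60°) gauche 3.1; Cl(0°)/COOH(300°) gauche 3.6; OH(120°)/SH(60°) gauche 2.4; OH(120°)/NH2(180°) gauche 2.6 → 11.7 kJ/mol.

11.7 kJ/mol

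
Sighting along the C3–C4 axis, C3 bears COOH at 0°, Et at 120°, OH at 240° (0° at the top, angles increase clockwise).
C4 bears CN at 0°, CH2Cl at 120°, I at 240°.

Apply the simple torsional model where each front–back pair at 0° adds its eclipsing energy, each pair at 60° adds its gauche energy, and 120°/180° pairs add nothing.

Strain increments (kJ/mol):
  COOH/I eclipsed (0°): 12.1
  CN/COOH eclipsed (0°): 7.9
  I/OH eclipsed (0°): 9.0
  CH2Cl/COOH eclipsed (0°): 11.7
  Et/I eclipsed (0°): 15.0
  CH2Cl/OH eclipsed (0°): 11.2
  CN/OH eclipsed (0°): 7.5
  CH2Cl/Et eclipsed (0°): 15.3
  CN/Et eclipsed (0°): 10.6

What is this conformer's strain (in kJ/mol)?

This conformer (eclipsed): COOH(0°)/CN(0°) eclipsed 7.9; Et(120°)/CH2Cl(120°) eclipsed 15.3; OH(240°)/I(240°) eclipsed 9.0 → 32.2 kJ/mol.

32.2 kJ/mol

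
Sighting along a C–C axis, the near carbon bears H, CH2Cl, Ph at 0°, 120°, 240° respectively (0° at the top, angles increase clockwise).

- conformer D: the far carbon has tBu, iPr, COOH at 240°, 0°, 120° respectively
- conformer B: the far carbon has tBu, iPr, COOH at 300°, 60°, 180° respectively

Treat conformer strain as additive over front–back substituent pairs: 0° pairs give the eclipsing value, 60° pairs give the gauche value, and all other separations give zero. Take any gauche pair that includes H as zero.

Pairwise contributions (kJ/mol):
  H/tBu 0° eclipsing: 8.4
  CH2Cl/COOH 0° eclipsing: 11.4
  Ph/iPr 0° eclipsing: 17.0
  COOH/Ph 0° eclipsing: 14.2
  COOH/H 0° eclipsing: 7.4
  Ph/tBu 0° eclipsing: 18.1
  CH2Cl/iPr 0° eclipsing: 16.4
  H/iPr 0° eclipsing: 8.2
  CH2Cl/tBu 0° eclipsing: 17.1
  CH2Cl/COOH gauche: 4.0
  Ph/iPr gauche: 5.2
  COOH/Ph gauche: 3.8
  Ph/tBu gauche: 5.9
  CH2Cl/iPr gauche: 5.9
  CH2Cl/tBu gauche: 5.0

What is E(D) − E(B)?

+18.1 kJ/mol

D (eclipsed): H–iPr eclipsed, CH2Cl–COOH eclipsed, Ph–tBu eclipsed; 8.2 + 11.4 + 18.1 = 37.7 kJ/mol.
B (staggered): CH2Cl–iPr gauche, CH2Cl–COOH gauche, Ph–tBu gauche, Ph–COOH gauche; 5.9 + 4.0 + 5.9 + 3.8 = 19.6 kJ/mol.
E(D) − E(B) = 37.7 − 19.6 = +18.1 kJ/mol.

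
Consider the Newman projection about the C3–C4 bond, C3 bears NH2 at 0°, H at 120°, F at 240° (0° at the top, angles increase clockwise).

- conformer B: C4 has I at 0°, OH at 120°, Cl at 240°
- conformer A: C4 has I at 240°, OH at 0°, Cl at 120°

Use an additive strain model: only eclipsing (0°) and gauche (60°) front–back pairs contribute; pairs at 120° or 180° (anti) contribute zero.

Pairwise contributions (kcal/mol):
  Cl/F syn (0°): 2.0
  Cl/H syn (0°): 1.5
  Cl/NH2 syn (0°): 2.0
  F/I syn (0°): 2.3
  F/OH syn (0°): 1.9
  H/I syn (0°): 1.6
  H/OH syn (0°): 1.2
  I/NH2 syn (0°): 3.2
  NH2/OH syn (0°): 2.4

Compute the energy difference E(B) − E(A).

+0.2 kcal/mol

B is eclipsed. NH2 at 0° is eclipsed with I at 0° (3.2); H at 120° is eclipsed with OH at 120° (1.2); F at 240° is eclipsed with Cl at 240° (2.0). Total 6.4 kcal/mol.
A is eclipsed. NH2 at 0° is eclipsed with OH at 0° (2.4); H at 120° is eclipsed with Cl at 120° (1.5); F at 240° is eclipsed with I at 240° (2.3). Total 6.2 kcal/mol.
E(B) − E(A) = 6.4 − 6.2 = +0.2 kcal/mol.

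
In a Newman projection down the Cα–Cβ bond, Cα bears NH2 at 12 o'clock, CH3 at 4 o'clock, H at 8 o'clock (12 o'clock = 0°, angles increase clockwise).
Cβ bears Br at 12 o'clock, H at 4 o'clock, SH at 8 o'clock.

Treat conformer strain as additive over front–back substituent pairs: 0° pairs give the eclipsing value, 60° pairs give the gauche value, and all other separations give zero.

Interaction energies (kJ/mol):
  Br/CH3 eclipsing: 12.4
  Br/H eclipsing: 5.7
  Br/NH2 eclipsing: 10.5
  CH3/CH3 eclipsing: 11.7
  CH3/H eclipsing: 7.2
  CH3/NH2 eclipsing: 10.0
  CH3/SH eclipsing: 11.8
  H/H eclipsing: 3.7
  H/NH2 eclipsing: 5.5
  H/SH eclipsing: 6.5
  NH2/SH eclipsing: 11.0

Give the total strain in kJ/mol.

This conformer (eclipsed): NH2–Br eclipsed, CH3–H eclipsed, H–SH eclipsed; 10.5 + 7.2 + 6.5 = 24.2 kJ/mol.

24.2 kJ/mol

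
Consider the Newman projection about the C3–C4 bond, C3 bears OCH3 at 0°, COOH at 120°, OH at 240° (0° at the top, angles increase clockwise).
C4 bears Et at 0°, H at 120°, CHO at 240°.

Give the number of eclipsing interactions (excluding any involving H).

Non-H eclipsing pairs: OCH3(0°)/Et(0°); OH(240°)/CHO(240°) — 2 interactions.

2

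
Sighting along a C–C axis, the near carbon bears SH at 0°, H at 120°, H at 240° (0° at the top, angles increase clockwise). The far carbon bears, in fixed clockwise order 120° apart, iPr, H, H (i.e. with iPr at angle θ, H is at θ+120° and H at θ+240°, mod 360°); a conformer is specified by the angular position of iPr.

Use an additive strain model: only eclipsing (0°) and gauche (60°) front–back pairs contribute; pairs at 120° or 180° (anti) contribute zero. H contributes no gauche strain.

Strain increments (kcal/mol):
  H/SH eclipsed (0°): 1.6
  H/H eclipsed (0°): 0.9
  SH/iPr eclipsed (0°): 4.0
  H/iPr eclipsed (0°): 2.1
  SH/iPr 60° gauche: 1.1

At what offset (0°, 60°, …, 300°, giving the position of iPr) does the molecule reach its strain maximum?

iPr at 0° (eclipsed): SH(0°)/iPr(0°) eclipsed 4.0; H(120°)/H(120°) eclipsed 0.9; H(240°)/H(240°) eclipsed 0.9 → 5.8 kcal/mol.
iPr at 60° (staggered): SH(0°)/iPr(60°) gauche 1.1 → 1.1 kcal/mol.
iPr at 120° (eclipsed): SH(0°)/H(0°) eclipsed 1.6; H(120°)/iPr(120°) eclipsed 2.1; H(240°)/H(240°) eclipsed 0.9 → 4.6 kcal/mol.
iPr at 180° (staggered): no non-H gauche contacts → 0.0 kcal/mol.
iPr at 240° (eclipsed): SH(0°)/H(0°) eclipsed 1.6; H(120°)/H(120°) eclipsed 0.9; H(240°)/iPr(240°) eclipsed 2.1 → 4.6 kcal/mol.
iPr at 300° (staggered): SH(0°)/iPr(300°) gauche 1.1 → 1.1 kcal/mol.
The maximum (5.8 kcal/mol) occurs with iPr at 0°.

0°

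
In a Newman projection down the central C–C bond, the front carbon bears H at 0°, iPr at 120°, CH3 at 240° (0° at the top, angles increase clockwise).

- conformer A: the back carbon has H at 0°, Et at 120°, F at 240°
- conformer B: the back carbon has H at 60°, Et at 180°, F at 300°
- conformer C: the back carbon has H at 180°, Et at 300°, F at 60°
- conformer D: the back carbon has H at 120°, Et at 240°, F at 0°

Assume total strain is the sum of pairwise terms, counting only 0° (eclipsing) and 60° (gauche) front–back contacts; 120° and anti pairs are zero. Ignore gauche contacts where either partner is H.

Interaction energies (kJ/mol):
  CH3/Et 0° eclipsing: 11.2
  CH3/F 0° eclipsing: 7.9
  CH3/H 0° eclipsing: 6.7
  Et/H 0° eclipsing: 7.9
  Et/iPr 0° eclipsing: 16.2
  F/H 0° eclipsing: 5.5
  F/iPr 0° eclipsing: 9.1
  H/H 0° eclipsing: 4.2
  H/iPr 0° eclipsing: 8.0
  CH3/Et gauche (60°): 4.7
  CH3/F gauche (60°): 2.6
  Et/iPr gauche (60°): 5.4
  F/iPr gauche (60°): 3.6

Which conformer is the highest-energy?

A is eclipsed. H at 0° is eclipsed with H at 0° (4.2); iPr at 120° is eclipsed with Et at 120° (16.2); CH3 at 240° is eclipsed with F at 240° (7.9). Total 28.3 kJ/mol.
B is staggered. iPr at 120° is gauche with Et at 180° (5.4); CH3 at 240° is gauche with Et at 180° (4.7); CH3 at 240° is gauche with F at 300° (2.6). Total 12.7 kJ/mol.
C is staggered. iPr at 120° is gauche with F at 60° (3.6); CH3 at 240° is gauche with Et at 300° (4.7). Total 8.3 kJ/mol.
D is eclipsed. H at 0° is eclipsed with F at 0° (5.5); iPr at 120° is eclipsed with H at 120° (8.0); CH3 at 240° is eclipsed with Et at 240° (11.2). Total 24.7 kJ/mol.
A has the highest total (28.3 kJ/mol).

A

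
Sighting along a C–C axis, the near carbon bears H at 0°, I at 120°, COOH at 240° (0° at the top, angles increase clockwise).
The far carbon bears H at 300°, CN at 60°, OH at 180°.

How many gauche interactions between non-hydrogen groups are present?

Non-H gauche pairs: I(120°)/CN(60°); I(120°)/OH(180°); COOH(240°)/OH(180°) — 3 interactions.

3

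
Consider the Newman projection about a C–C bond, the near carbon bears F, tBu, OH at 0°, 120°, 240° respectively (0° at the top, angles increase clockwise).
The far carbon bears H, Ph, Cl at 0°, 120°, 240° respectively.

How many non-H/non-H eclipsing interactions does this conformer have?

2

Non-H eclipsing pairs: tBu(120°)/Ph(120°); OH(240°)/Cl(240°) — 2 interactions.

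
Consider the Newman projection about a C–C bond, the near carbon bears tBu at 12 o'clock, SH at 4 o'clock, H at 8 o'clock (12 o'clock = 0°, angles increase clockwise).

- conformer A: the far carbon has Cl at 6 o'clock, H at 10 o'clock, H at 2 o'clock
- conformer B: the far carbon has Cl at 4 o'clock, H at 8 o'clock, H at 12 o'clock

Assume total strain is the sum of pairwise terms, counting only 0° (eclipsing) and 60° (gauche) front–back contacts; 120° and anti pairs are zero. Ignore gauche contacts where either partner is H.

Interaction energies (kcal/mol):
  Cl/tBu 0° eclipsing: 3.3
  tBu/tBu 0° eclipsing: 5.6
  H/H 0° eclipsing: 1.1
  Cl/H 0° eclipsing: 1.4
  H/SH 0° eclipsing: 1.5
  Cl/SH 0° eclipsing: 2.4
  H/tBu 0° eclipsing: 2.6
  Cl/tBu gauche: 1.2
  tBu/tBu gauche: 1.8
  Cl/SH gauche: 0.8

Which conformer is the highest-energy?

B

A (staggered): SH–Cl gauche; 0.8 = 0.8 kcal/mol.
B (eclipsed): tBu–H eclipsed, SH–Cl eclipsed, H–H eclipsed; 2.6 + 2.4 + 1.1 = 6.1 kcal/mol.
B has the highest total (6.1 kcal/mol).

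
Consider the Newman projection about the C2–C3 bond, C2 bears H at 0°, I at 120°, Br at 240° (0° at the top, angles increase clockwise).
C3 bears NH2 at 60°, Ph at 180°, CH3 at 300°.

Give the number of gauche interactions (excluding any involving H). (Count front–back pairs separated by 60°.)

Non-H gauche pairs: I(120°)/NH2(60°); I(120°)/Ph(180°); Br(240°)/Ph(180°); Br(240°)/CH3(300°) — 4 interactions.

4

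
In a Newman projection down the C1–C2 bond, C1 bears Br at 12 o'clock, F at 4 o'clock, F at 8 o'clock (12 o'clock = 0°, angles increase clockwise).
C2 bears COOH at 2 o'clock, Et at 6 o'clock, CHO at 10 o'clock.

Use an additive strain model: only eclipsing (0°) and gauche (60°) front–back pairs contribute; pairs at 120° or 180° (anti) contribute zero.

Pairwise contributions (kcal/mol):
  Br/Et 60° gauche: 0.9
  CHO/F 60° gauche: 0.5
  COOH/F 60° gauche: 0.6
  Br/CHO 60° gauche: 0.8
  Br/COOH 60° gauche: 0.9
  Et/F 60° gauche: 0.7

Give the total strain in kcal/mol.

4.2 kcal/mol

This conformer (staggered): Br–COOH gauche, Br–CHO gauche, F–COOH gauche, F–Et gauche, F–Et gauche, F–CHO gauche; 0.9 + 0.8 + 0.6 + 0.7 + 0.7 + 0.5 = 4.2 kcal/mol.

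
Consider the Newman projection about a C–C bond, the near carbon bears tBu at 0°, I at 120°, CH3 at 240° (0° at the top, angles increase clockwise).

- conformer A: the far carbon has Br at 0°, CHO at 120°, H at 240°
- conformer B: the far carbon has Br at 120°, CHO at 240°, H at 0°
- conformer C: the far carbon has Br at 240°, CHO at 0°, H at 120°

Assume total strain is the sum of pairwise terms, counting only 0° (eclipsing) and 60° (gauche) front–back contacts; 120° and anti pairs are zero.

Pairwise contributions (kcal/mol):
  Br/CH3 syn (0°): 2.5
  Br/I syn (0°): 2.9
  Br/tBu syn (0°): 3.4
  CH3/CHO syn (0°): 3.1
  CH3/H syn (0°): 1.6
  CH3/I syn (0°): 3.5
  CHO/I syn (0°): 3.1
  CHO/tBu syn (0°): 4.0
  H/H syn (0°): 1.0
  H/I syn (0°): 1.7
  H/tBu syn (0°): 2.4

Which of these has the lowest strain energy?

A is eclipsed. tBu at 0° is eclipsed with Br at 0° (3.4); I at 120° is eclipsed with CHO at 120° (3.1); CH3 at 240° is eclipsed with H at 240° (1.6). Total 8.1 kcal/mol.
B is eclipsed. tBu at 0° is eclipsed with H at 0° (2.4); I at 120° is eclipsed with Br at 120° (2.9); CH3 at 240° is eclipsed with CHO at 240° (3.1). Total 8.4 kcal/mol.
C is eclipsed. tBu at 0° is eclipsed with CHO at 0° (4.0); I at 120° is eclipsed with H at 120° (1.7); CH3 at 240° is eclipsed with Br at 240° (2.5). Total 8.2 kcal/mol.
A has the lowest total (8.1 kcal/mol).

A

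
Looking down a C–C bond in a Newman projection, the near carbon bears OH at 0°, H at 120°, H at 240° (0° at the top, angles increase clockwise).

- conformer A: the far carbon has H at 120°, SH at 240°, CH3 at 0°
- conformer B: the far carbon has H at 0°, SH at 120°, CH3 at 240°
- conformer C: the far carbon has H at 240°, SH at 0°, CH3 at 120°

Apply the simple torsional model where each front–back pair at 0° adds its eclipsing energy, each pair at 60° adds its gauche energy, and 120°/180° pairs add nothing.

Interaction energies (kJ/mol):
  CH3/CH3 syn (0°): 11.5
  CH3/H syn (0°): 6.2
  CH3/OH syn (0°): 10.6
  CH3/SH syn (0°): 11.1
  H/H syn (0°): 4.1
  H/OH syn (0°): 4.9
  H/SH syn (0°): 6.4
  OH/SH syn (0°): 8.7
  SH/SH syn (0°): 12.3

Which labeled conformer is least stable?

A (eclipsed): OH(0°)/CH3(0°) eclipsed 10.6; H(120°)/H(120°) eclipsed 4.1; H(240°)/SH(240°) eclipsed 6.4 → 21.1 kJ/mol.
B (eclipsed): OH(0°)/H(0°) eclipsed 4.9; H(120°)/SH(120°) eclipsed 6.4; H(240°)/CH3(240°) eclipsed 6.2 → 17.5 kJ/mol.
C (eclipsed): OH(0°)/SH(0°) eclipsed 8.7; H(120°)/CH3(120°) eclipsed 6.2; H(240°)/H(240°) eclipsed 4.1 → 19.0 kJ/mol.
A has the highest total (21.1 kJ/mol).

A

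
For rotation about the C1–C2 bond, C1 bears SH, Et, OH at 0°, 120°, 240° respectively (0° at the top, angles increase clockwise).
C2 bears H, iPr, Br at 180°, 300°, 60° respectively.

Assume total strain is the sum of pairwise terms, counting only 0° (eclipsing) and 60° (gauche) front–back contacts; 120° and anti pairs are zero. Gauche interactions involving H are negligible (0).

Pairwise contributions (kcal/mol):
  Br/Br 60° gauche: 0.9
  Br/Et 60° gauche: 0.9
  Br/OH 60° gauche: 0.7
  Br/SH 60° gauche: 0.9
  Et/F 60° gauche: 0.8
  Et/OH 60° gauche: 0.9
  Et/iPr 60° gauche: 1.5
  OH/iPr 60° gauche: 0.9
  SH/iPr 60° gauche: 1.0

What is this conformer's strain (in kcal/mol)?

3.7 kcal/mol

This conformer is staggered. SH at 0° is gauche with iPr at 300° (1.0); SH at 0° is gauche with Br at 60° (0.9); Et at 120° is gauche with Br at 60° (0.9); OH at 240° is gauche with iPr at 300° (0.9). Total 3.7 kcal/mol.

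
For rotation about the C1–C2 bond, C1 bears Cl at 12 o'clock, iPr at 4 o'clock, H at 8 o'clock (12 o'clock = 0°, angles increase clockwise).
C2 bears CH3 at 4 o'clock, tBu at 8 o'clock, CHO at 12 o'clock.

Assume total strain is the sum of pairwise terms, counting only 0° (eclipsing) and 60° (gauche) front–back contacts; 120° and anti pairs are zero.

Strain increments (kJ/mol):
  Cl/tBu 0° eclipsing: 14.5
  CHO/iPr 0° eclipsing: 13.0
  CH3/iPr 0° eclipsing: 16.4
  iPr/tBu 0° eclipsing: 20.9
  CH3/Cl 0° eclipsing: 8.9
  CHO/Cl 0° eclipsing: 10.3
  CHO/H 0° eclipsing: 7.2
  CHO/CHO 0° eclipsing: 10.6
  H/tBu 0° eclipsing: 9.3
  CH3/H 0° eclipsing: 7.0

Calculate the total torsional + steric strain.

This conformer (eclipsed): Cl(0°)/CHO(0°) eclipsed 10.3; iPr(120°)/CH3(120°) eclipsed 16.4; H(240°)/tBu(240°) eclipsed 9.3 → 36.0 kJ/mol.

36.0 kJ/mol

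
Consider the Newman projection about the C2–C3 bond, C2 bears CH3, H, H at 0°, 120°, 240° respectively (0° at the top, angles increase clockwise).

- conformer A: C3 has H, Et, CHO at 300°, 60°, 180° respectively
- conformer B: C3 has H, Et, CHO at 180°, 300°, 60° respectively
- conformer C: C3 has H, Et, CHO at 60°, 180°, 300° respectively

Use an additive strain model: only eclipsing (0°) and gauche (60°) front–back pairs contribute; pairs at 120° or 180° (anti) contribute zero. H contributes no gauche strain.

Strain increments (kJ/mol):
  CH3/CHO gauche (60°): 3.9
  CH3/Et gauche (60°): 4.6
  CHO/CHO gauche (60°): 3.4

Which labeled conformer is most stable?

A (staggered): CH3–Et gauche; 4.6 = 4.6 kJ/mol.
B (staggered): CH3–Et gauche, CH3–CHO gauche; 4.6 + 3.9 = 8.5 kJ/mol.
C (staggered): CH3–CHO gauche; 3.9 = 3.9 kJ/mol.
C has the lowest total (3.9 kJ/mol).

C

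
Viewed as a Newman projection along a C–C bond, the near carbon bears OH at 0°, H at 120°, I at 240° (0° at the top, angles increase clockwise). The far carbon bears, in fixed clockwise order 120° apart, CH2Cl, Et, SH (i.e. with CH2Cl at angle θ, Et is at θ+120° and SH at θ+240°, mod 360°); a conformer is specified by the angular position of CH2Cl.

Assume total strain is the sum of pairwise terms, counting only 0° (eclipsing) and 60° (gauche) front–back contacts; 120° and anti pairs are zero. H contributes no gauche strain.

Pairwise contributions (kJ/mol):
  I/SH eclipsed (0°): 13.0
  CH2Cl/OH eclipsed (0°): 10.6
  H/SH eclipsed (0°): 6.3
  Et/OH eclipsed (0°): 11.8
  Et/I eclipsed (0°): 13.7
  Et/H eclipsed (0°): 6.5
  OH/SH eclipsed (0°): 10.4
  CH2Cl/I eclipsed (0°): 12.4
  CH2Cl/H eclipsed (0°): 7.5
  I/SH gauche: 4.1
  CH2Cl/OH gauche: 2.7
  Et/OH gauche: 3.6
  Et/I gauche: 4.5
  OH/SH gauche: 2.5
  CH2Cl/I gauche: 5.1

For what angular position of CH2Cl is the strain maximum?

120°

CH2Cl at 0° (eclipsed): OH(0°)/CH2Cl(0°) eclipsed 10.6; H(120°)/Et(120°) eclipsed 6.5; I(240°)/SH(240°) eclipsed 13.0 → 30.1 kJ/mol.
CH2Cl at 60° (staggered): OH(0°)/CH2Cl(60°) gauche 2.7; OH(0°)/SH(300°) gauche 2.5; I(240°)/Et(180°) gauche 4.5; I(240°)/SH(300°) gauche 4.1 → 13.8 kJ/mol.
CH2Cl at 120° (eclipsed): OH(0°)/SH(0°) eclipsed 10.4; H(120°)/CH2Cl(120°) eclipsed 7.5; I(240°)/Et(240°) eclipsed 13.7 → 31.6 kJ/mol.
CH2Cl at 180° (staggered): OH(0°)/Et(300°) gauche 3.6; OH(0°)/SH(60°) gauche 2.5; I(240°)/CH2Cl(180°) gauche 5.1; I(240°)/Et(300°) gauche 4.5 → 15.7 kJ/mol.
CH2Cl at 240° (eclipsed): OH(0°)/Et(0°) eclipsed 11.8; H(120°)/SH(120°) eclipsed 6.3; I(240°)/CH2Cl(240°) eclipsed 12.4 → 30.5 kJ/mol.
CH2Cl at 300° (staggered): OH(0°)/CH2Cl(300°) gauche 2.7; OH(0°)/Et(60°) gauche 3.6; I(240°)/CH2Cl(300°) gauche 5.1; I(240°)/SH(180°) gauche 4.1 → 15.5 kJ/mol.
The maximum (31.6 kJ/mol) occurs with CH2Cl at 120°.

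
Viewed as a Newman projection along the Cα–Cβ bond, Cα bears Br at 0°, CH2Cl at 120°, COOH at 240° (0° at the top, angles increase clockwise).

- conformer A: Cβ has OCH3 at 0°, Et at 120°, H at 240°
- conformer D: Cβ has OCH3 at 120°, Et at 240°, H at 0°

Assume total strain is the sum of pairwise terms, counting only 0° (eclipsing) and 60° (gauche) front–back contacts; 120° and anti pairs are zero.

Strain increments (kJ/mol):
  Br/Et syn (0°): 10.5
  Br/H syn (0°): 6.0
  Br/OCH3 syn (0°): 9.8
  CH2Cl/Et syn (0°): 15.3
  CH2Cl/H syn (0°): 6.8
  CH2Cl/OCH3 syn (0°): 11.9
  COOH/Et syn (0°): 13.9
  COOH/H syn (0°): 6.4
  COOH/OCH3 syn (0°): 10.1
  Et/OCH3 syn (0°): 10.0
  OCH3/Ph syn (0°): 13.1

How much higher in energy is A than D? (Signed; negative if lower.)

A (eclipsed): Br(0°)/OCH3(0°) eclipsed 9.8; CH2Cl(120°)/Et(120°) eclipsed 15.3; COOH(240°)/H(240°) eclipsed 6.4 → 31.5 kJ/mol.
D (eclipsed): Br(0°)/H(0°) eclipsed 6.0; CH2Cl(120°)/OCH3(120°) eclipsed 11.9; COOH(240°)/Et(240°) eclipsed 13.9 → 31.8 kJ/mol.
E(A) − E(D) = 31.5 − 31.8 = -0.3 kJ/mol.

-0.3 kJ/mol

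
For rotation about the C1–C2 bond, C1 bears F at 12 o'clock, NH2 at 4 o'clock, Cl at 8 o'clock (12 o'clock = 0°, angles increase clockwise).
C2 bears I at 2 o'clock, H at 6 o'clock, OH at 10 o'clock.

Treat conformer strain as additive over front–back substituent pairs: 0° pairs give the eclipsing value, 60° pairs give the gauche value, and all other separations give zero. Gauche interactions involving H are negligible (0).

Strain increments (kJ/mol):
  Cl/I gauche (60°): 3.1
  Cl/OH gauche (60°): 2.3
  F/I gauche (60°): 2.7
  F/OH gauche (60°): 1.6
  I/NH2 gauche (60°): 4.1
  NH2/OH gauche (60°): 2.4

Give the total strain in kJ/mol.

10.7 kJ/mol

This conformer is staggered. F at 0° is gauche with I at 60° (2.7); F at 0° is gauche with OH at 300° (1.6); NH2 at 120° is gauche with I at 60° (4.1); Cl at 240° is gauche with OH at 300° (2.3). Total 10.7 kJ/mol.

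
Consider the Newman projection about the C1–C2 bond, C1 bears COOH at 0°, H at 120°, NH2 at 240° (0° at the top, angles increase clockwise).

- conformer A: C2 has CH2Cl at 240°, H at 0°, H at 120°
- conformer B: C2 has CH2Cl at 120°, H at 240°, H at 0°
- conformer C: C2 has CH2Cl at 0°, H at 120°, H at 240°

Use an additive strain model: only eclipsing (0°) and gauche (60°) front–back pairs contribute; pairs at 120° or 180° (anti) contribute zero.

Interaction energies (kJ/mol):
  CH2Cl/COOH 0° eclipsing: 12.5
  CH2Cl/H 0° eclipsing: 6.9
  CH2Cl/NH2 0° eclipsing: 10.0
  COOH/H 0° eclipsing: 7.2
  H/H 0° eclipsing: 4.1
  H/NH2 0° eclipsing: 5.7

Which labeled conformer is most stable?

A (eclipsed): COOH(0°)/H(0°) eclipsed 7.2; H(120°)/H(120°) eclipsed 4.1; NH2(240°)/CH2Cl(240°) eclipsed 10.0 → 21.3 kJ/mol.
B (eclipsed): COOH(0°)/H(0°) eclipsed 7.2; H(120°)/CH2Cl(120°) eclipsed 6.9; NH2(240°)/H(240°) eclipsed 5.7 → 19.8 kJ/mol.
C (eclipsed): COOH(0°)/CH2Cl(0°) eclipsed 12.5; H(120°)/H(120°) eclipsed 4.1; NH2(240°)/H(240°) eclipsed 5.7 → 22.3 kJ/mol.
B has the lowest total (19.8 kJ/mol).

B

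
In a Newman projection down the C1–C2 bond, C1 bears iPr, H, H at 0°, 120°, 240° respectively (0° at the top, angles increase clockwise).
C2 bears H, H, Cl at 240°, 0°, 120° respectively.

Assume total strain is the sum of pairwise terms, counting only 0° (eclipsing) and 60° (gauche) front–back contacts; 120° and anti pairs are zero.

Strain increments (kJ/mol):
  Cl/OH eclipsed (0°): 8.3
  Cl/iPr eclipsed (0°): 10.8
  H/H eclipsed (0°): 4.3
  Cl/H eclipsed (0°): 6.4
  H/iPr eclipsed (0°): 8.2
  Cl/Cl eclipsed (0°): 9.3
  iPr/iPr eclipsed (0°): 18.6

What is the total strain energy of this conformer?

18.9 kJ/mol

This conformer (eclipsed): iPr–H eclipsed, H–Cl eclipsed, H–H eclipsed; 8.2 + 6.4 + 4.3 = 18.9 kJ/mol.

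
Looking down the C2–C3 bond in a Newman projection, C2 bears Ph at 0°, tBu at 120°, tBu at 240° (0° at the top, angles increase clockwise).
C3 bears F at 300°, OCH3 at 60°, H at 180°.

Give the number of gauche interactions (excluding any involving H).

Non-H gauche pairs: Ph(0°)/F(300°); Ph(0°)/OCH3(60°); tBu(120°)/OCH3(60°); tBu(240°)/F(300°) — 4 interactions.

4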